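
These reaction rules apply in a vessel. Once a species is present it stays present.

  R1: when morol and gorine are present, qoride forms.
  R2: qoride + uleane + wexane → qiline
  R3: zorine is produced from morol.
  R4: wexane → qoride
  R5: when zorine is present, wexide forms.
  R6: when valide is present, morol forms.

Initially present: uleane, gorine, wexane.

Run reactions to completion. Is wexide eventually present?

No

wexide would need zorine (R5), but zorine never forms.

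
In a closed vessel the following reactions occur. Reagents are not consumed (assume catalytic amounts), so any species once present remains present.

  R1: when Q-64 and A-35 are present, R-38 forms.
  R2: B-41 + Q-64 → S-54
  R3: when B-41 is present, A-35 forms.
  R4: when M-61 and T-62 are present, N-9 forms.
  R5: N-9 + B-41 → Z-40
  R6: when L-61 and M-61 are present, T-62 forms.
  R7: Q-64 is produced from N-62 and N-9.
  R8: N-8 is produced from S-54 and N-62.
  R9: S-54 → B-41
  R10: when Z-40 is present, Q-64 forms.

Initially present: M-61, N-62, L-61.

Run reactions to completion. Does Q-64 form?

Yes

L-61 and M-61 present → T-62 forms (R6).
M-61 and T-62 present → N-9 forms (R4).
N-62 and N-9 present → Q-64 forms (R7).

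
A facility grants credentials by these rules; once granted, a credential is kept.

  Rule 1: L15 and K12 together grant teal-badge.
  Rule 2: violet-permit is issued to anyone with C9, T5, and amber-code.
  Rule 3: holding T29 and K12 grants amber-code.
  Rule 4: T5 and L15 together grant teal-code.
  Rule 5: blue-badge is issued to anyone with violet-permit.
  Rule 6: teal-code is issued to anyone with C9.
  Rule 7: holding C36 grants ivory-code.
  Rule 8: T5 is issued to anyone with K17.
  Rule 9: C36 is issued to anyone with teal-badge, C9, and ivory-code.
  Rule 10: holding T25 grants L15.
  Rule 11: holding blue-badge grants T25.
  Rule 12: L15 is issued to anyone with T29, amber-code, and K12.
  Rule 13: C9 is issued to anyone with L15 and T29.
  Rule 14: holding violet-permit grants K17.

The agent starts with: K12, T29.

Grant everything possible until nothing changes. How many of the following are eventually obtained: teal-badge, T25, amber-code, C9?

Holding T29 and K12 grants amber-code (Rule 3).
Holding T29, amber-code, and K12 grants L15 (Rule 12).
Holding L15 and K12 grants teal-badge (Rule 1).
Holding L15 and T29 grants C9 (Rule 13).
teal-badge: reached.
T25 would need blue-badge (Rule 11), but blue-badge is never granted.
amber-code: reached.
C9: reached.
Reached: teal-badge, amber-code, and C9 — 3 of the 4.

3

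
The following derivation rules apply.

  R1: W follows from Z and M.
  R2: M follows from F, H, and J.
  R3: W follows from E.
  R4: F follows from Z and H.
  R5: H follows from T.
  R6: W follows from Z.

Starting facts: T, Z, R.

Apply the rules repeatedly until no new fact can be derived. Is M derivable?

No

M would need F, H, and J (R2), but J is never established.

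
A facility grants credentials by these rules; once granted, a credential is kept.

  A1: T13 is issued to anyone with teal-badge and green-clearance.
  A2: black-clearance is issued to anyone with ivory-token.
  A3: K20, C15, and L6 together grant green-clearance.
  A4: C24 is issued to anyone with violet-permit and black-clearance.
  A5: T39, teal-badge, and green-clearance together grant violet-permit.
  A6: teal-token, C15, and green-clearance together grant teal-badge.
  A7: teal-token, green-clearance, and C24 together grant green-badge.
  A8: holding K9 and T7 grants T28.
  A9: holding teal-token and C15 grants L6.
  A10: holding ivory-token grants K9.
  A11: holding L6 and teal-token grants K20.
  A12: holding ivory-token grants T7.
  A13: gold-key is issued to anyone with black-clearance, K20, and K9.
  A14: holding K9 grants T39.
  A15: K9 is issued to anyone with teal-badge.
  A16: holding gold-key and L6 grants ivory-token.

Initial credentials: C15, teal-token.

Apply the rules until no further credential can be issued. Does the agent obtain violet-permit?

Yes

Holding teal-token and C15 grants L6 (A9).
Holding L6 and teal-token grants K20 (A11).
Holding K20, C15, and L6 grants green-clearance (A3).
Holding teal-token, C15, and green-clearance grants teal-badge (A6).
Holding teal-badge grants K9 (A15).
Holding K9 grants T39 (A14).
Holding T39, teal-badge, and green-clearance grants violet-permit (A5).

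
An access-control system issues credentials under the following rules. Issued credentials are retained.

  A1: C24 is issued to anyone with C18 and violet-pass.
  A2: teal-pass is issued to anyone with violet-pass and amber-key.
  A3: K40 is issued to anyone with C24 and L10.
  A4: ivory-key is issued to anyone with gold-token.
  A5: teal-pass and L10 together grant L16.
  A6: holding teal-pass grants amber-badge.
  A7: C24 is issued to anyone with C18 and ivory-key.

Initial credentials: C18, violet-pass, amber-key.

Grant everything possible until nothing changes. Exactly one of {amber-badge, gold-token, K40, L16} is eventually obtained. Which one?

amber-badge

Holding violet-pass and amber-key grants teal-pass (A2).
Holding teal-pass grants amber-badge (A6).
L16 would need teal-pass and L10 (A5), but L10 is never granted. K40 would need C24 and L10 (A3), but L10 is never granted. No rule produces gold-token, and it is not given.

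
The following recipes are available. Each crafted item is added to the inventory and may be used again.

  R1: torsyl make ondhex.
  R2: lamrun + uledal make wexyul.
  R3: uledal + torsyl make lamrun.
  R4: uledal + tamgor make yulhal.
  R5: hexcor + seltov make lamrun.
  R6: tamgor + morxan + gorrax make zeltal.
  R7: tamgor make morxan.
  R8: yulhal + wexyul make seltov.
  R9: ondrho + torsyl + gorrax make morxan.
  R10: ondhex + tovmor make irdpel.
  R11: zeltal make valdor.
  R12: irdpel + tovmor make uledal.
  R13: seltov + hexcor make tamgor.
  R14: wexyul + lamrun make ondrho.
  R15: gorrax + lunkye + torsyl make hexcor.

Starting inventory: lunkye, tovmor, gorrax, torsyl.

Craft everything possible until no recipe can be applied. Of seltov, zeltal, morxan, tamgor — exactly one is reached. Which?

morxan

torsyl → ondhex (R1).
Using R10, ondhex and tovmor make irdpel.
irdpel + tovmor → uledal (R12).
uledal + torsyl → lamrun (R3).
Using R2, lamrun and uledal make wexyul.
Using R14, wexyul and lamrun make ondrho.
Using R9, ondrho, torsyl, and gorrax make morxan.
zeltal would need tamgor, morxan, and gorrax (R6), but tamgor is never obtained. seltov would need yulhal and wexyul (R8), but yulhal is never obtained. tamgor would need seltov and hexcor (R13), but seltov is never obtained.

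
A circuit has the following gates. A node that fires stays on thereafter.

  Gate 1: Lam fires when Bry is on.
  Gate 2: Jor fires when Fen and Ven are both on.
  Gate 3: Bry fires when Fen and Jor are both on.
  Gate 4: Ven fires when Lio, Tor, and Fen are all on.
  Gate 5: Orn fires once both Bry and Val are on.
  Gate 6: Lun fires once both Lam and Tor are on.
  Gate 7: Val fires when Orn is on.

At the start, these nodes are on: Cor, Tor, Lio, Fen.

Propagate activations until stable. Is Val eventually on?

Val would need Orn (Gate 7), but Orn never turns on.

No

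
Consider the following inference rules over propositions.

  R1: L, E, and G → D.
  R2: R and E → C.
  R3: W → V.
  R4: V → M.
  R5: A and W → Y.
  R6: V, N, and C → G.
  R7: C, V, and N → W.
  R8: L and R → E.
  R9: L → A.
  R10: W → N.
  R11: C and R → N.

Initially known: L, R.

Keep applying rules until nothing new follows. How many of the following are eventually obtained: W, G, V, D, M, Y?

0

W would need C, V, and N (R7), but V is never established.
G would need V, N, and C (R6), but V is never established.
V would need W (R3), but W is never established.
D would need L, E, and G (R1), but G is never established.
M would need V (R4), but V is never established.
Y would need A and W (R5), but W is never established.
None of the 6 are reached.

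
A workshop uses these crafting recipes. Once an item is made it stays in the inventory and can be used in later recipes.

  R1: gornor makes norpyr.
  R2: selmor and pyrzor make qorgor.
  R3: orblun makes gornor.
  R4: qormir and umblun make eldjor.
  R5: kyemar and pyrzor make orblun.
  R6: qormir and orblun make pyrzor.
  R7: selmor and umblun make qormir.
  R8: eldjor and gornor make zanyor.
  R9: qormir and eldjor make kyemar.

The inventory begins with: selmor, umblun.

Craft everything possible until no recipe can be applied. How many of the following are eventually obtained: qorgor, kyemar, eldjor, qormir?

selmor and umblun → qormir (R7).
Using R4, qormir and umblun make eldjor.
qormir and eldjor → kyemar (R9).
qorgor would need selmor and pyrzor (R2), but pyrzor is never obtained.
kyemar: reached.
eldjor: reached.
qormir: reached.
Reached: kyemar, eldjor, and qormir — 3 of the 4.

3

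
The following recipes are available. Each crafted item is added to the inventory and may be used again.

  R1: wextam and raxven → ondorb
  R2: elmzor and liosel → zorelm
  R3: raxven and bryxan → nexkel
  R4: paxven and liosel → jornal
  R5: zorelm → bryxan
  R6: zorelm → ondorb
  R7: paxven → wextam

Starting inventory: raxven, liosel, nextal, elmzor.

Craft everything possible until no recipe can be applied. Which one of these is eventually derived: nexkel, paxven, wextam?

elmzor and liosel → zorelm (R2).
zorelm → bryxan (R5).
raxven and bryxan → nexkel (R3).
wextam would need paxven (R7), but paxven is never obtained. No rule produces paxven, and it is not given.

nexkel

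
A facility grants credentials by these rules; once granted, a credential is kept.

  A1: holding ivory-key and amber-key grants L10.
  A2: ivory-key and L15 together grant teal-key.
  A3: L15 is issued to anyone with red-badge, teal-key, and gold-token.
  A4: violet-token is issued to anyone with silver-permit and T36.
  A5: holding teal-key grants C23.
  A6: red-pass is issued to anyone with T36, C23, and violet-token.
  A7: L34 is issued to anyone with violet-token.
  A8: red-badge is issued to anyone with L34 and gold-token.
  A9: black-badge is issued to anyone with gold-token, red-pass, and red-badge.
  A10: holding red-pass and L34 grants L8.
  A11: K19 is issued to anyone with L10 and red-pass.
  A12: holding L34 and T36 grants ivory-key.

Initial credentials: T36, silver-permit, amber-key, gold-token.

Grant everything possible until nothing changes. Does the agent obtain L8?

L8 would need red-pass and L34 (A10), but red-pass is never granted.

No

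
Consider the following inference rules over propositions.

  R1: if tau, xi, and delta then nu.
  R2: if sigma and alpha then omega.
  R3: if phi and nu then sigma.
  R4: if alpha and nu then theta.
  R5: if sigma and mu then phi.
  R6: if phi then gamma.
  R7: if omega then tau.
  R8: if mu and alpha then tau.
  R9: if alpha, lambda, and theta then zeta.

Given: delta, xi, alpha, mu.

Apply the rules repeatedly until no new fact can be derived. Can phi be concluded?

No

phi would need sigma and mu (R5), but sigma is never established.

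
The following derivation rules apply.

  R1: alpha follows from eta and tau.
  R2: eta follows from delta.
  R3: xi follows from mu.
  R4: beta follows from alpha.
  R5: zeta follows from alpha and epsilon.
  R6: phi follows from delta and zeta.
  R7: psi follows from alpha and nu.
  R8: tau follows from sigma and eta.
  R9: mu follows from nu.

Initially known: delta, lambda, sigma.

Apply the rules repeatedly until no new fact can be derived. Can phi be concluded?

phi would need delta and zeta (R6), but zeta is never established.

No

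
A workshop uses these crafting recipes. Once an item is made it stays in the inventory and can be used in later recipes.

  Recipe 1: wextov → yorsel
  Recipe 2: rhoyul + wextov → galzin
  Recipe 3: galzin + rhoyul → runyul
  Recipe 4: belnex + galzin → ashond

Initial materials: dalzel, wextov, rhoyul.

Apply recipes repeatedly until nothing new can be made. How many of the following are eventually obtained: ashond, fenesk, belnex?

0

ashond would need belnex and galzin (Recipe 4), but belnex is never obtained.
No rule produces fenesk, and it is not given.
No rule produces belnex, and it is not given.
None of the 3 are reached.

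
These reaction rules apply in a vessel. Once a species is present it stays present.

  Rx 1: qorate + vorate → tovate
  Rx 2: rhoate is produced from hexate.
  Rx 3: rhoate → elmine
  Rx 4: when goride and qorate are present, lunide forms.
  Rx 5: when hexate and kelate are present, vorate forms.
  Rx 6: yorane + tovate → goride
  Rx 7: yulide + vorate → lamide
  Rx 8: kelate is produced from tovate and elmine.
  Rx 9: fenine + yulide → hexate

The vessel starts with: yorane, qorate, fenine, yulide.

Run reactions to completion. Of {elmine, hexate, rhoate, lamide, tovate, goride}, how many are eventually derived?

3

fenine and yulide present → hexate forms (Rx 9).
hexate present → rhoate forms (Rx 2).
rhoate present → elmine forms (Rx 3).
elmine: reached.
hexate: reached.
rhoate: reached.
lamide would need yulide and vorate (Rx 7), but vorate never forms.
tovate would need qorate and vorate (Rx 1), but vorate never forms.
goride would need yorane and tovate (Rx 6), but tovate never forms.
Reached: elmine, hexate, and rhoate — 3 of the 6.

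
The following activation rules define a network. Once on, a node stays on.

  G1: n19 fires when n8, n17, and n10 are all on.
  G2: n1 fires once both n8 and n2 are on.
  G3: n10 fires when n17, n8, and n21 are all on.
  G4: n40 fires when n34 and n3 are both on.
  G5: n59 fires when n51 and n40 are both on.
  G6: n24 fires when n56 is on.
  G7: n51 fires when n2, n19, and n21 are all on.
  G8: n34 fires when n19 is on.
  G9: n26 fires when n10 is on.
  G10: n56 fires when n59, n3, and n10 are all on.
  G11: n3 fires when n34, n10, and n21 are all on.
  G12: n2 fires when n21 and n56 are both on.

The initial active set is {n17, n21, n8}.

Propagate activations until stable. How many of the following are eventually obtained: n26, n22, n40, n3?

3

G3: n17, n8, and n21 on → n10 on.
G1: n8, n17, and n10 on → n19 on.
n10 is on, so n26 fires (G9).
n19 is on, so n34 fires (G8).
G11: n34, n10, and n21 on → n3 on.
G4: n34 and n3 on → n40 on.
n26: reached.
No rule produces n22, and it is not given.
n40: reached.
n3: reached.
Reached: n26, n40, and n3 — 3 of the 4.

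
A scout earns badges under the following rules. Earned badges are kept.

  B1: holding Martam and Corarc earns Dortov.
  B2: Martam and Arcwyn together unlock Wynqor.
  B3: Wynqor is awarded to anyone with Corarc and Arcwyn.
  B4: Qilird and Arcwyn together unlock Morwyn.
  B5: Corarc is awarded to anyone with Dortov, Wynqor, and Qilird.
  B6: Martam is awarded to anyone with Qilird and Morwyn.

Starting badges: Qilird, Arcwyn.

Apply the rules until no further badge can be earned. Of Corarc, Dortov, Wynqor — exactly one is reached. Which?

With Qilird and Arcwyn, Morwyn is earned (B4).
With Qilird and Morwyn, Martam is earned (B6).
With Martam and Arcwyn, Wynqor is earned (B2).
Dortov would need Martam and Corarc (B1), but Corarc is never earned. Corarc would need Dortov, Wynqor, and Qilird (B5), but Dortov is never earned.

Wynqor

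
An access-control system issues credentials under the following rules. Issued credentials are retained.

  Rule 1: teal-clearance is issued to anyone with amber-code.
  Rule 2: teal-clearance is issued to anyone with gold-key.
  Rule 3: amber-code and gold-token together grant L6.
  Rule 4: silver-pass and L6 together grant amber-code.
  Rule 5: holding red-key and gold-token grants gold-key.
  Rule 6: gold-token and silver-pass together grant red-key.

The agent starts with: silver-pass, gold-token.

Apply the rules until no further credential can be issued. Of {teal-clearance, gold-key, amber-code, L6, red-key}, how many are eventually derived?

3

Holding gold-token and silver-pass grants red-key (Rule 6).
Holding red-key and gold-token grants gold-key (Rule 5).
Holding gold-key grants teal-clearance (Rule 2).
teal-clearance: reached.
gold-key: reached.
amber-code would need silver-pass and L6 (Rule 4), but L6 is never granted.
L6 would need amber-code and gold-token (Rule 3), but amber-code is never granted.
red-key: reached.
Reached: teal-clearance, gold-key, and red-key — 3 of the 5.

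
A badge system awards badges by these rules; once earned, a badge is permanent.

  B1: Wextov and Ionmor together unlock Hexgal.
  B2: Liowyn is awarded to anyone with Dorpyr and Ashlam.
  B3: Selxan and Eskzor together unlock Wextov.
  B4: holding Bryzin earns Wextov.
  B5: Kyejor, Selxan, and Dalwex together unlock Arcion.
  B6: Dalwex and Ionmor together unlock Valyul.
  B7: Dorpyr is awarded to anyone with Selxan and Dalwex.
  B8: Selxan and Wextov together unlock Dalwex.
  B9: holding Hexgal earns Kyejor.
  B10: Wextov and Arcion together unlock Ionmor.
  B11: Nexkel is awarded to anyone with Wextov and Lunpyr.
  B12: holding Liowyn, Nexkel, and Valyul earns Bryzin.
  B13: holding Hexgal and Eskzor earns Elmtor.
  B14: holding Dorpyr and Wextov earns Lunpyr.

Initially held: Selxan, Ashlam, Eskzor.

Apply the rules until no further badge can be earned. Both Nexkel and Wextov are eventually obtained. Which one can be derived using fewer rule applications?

Wextov: With Selxan and Eskzor, Wextov is earned (B3). [1 rule application]
Nexkel: With Selxan and Eskzor, Wextov is earned (B3). With Selxan and Wextov, Dalwex is earned (B8). With Selxan and Dalwex, Dorpyr is earned (B7). With Dorpyr and Wextov, Lunpyr is earned (B14). With Wextov and Lunpyr, Nexkel is earned (B11). [5 rule applications]
Wextov needs fewer.

Wextov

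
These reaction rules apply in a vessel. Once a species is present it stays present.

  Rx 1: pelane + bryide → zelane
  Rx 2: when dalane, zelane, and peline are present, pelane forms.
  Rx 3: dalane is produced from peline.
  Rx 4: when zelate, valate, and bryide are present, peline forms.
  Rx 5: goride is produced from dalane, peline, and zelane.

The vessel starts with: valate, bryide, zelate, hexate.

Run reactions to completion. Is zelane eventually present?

No

zelane would need pelane and bryide (Rx 1), but pelane never forms.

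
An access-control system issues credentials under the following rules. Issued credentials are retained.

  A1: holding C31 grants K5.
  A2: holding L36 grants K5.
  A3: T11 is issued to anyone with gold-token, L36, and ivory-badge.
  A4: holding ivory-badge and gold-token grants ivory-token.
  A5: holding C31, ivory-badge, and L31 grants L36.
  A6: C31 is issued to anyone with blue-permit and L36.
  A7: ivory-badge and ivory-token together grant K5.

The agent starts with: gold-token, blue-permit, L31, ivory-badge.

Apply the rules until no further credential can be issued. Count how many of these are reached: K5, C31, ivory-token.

Holding ivory-badge and gold-token grants ivory-token (A4).
Holding ivory-badge and ivory-token grants K5 (A7).
K5: reached.
C31 would need blue-permit and L36 (A6), but L36 is never granted.
ivory-token: reached.
Reached: K5 and ivory-token — 2 of the 3.

2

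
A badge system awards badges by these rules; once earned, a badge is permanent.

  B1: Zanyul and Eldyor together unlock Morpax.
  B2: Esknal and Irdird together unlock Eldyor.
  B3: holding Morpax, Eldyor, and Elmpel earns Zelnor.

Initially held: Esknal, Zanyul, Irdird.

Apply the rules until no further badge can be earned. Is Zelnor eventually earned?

Zelnor would need Morpax, Eldyor, and Elmpel (B3), but Elmpel is never earned.

No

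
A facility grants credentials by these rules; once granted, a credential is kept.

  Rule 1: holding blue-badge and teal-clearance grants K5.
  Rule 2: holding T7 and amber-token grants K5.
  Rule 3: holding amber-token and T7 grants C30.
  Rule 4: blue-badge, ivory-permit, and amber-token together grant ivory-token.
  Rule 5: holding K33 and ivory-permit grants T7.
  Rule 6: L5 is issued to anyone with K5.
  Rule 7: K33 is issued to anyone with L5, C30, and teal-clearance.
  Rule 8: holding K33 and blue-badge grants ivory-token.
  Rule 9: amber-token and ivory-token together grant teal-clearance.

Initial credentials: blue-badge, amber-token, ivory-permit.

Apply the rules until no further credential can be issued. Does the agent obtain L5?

Holding blue-badge, ivory-permit, and amber-token grants ivory-token (Rule 4).
Holding amber-token and ivory-token grants teal-clearance (Rule 9).
Holding blue-badge and teal-clearance grants K5 (Rule 1).
Holding K5 grants L5 (Rule 6).

Yes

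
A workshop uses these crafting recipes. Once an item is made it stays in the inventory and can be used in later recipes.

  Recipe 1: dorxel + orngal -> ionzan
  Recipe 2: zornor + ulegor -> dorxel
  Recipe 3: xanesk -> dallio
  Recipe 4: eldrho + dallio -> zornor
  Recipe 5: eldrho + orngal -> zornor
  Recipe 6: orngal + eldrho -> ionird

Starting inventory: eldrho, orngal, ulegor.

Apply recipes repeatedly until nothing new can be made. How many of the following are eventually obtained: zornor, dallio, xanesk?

1

Using Recipe 5, eldrho and orngal make zornor.
zornor: reached.
dallio would need xanesk (Recipe 3), but xanesk is never obtained.
No rule produces xanesk, and it is not given.
Reached: zornor — 1 of the 3.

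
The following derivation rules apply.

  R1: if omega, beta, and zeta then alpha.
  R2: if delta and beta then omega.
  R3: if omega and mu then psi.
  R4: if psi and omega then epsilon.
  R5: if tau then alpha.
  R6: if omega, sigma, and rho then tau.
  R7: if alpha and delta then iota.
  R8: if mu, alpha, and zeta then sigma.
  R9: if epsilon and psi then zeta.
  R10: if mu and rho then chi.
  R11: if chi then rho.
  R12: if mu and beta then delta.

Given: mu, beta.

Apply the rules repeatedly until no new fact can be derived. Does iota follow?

mu and beta hold, so delta follows (R12).
delta and beta hold, so omega follows (R2).
From omega and mu, R3 gives psi.
From psi and omega, R4 gives epsilon.
From epsilon and psi, R9 gives zeta.
omega, beta, and zeta hold, so alpha follows (R1).
alpha and delta hold, so iota follows (R7).

Yes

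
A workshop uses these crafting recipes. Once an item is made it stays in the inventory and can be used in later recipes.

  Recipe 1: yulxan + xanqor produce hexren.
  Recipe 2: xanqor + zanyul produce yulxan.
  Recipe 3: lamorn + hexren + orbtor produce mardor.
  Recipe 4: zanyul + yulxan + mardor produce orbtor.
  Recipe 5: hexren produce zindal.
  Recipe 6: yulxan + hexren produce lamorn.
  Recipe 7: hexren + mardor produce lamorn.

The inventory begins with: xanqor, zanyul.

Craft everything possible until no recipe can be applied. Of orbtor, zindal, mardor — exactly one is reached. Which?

Using Recipe 2, xanqor and zanyul make yulxan.
Using Recipe 1, yulxan and xanqor make hexren.
hexren → zindal (Recipe 5).
mardor would need lamorn, hexren, and orbtor (Recipe 3), but orbtor is never obtained. orbtor would need zanyul, yulxan, and mardor (Recipe 4), but mardor is never obtained.

zindal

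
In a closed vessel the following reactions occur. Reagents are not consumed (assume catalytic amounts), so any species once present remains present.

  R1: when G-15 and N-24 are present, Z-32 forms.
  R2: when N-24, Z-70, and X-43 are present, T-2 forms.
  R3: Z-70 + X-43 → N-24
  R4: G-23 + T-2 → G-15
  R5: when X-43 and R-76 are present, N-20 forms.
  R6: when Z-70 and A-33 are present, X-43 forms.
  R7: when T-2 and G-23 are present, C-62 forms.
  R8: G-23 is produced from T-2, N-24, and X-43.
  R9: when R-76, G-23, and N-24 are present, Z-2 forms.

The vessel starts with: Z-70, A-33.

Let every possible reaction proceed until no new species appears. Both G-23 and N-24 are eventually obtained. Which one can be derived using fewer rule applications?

N-24

N-24: Z-70 and A-33 present → X-43 forms (R6). Z-70 and X-43 present → N-24 forms (R3). [2 rule applications]
G-23: Z-70 and A-33 present → X-43 forms (R6). Z-70 and X-43 present → N-24 forms (R3). N-24, Z-70, and X-43 present → T-2 forms (R2). T-2, N-24, and X-43 present → G-23 forms (R8). [4 rule applications]
N-24 needs fewer.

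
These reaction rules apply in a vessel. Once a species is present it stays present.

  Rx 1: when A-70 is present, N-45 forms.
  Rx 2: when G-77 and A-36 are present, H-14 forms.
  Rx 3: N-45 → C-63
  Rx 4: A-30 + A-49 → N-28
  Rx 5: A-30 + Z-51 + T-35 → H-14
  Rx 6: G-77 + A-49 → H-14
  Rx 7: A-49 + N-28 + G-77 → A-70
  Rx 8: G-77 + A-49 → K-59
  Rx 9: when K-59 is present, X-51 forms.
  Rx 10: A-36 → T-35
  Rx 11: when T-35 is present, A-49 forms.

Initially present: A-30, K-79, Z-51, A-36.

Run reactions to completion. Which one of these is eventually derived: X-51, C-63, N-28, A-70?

A-36 present → T-35 forms (Rx 10).
T-35 present → A-49 forms (Rx 11).
A-30 and A-49 present → N-28 forms (Rx 4).
C-63 would need N-45 (Rx 3), but N-45 never forms. A-70 would need A-49, N-28, and G-77 (Rx 7), but G-77 never forms. X-51 would need K-59 (Rx 9), but K-59 never forms.

N-28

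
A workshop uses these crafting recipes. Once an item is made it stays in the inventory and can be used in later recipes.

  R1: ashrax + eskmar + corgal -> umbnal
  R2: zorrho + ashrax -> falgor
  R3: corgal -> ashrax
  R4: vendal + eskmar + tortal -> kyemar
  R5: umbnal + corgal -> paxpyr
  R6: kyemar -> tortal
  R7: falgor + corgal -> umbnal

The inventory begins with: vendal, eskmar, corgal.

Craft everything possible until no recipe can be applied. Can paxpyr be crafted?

Yes

Using R3, corgal makes ashrax.
Using R1, ashrax, eskmar, and corgal make umbnal.
umbnal + corgal -> paxpyr (R5).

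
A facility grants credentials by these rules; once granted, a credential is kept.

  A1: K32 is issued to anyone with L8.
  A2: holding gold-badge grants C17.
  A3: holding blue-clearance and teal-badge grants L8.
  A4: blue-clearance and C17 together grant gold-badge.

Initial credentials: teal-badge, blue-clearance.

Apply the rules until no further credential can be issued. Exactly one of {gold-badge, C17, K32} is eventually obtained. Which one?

K32

Holding blue-clearance and teal-badge grants L8 (A3).
Holding L8 grants K32 (A1).
C17 would need gold-badge (A2), but gold-badge is never granted. gold-badge would need blue-clearance and C17 (A4), but C17 is never granted.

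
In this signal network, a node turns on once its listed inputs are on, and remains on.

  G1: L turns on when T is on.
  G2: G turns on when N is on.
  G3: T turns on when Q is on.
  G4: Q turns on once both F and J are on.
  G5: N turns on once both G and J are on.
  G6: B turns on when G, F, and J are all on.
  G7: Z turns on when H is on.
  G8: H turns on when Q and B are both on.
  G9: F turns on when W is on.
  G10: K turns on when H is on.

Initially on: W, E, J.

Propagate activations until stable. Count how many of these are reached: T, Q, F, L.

4

G9: W on → F on.
G4: F and J on → Q on.
Q is on, so T turns on (G3).
G1: T on → L on.
T: reached.
Q: reached.
F: reached.
L: reached.
All 4 are reached.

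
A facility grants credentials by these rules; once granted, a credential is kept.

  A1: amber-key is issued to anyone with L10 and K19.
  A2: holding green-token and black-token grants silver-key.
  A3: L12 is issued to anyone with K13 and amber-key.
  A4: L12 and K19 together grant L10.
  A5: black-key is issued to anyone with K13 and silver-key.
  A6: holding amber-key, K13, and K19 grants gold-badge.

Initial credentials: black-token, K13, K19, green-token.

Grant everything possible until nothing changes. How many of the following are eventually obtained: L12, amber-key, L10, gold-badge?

L12 would need K13 and amber-key (A3), but amber-key is never granted.
amber-key would need L10 and K19 (A1), but L10 is never granted.
L10 would need L12 and K19 (A4), but L12 is never granted.
gold-badge would need amber-key, K13, and K19 (A6), but amber-key is never granted.
None of the 4 are reached.

0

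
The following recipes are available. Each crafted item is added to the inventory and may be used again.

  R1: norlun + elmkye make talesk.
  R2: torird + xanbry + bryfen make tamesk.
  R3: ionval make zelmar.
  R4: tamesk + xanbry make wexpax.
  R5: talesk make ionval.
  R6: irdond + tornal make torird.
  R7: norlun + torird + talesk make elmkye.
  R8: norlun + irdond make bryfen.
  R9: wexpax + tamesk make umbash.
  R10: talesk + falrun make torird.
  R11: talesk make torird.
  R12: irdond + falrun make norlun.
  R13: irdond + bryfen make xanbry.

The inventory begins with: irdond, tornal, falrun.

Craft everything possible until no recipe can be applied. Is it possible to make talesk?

talesk would need norlun and elmkye (R1), but elmkye is never obtained.

No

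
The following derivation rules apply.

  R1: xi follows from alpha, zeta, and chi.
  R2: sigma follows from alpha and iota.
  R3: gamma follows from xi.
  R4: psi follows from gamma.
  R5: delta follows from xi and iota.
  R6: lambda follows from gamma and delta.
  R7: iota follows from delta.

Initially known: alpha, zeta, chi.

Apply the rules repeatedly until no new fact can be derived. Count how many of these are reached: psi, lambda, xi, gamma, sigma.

alpha, zeta, and chi hold, so xi follows (R1).
From xi, R3 gives gamma.
gamma holds, so psi follows (R4).
psi: reached.
lambda would need gamma and delta (R6), but delta is never established.
xi: reached.
gamma: reached.
sigma would need alpha and iota (R2), but iota is never established.
Reached: psi, xi, and gamma — 3 of the 5.

3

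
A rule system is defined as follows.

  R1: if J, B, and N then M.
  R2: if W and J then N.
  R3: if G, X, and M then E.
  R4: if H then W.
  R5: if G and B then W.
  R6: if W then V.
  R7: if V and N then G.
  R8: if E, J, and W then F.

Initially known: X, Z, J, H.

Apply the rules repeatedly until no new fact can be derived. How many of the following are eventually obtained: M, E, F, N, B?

H holds, so W follows (R4).
W and J hold, so N follows (R2).
M would need J, B, and N (R1), but B is never established.
E would need G, X, and M (R3), but M is never established.
F would need E, J, and W (R8), but E is never established.
N: reached.
No rule produces B, and it is not given.
Reached: N — 1 of the 5.

1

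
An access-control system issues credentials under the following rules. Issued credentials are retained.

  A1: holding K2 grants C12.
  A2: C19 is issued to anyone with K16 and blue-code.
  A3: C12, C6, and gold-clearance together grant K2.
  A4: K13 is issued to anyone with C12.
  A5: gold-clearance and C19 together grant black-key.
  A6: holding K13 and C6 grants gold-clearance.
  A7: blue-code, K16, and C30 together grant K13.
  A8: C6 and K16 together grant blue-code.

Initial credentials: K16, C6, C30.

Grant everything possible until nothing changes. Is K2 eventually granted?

No

K2 would need C12, C6, and gold-clearance (A3), but C12 is never granted.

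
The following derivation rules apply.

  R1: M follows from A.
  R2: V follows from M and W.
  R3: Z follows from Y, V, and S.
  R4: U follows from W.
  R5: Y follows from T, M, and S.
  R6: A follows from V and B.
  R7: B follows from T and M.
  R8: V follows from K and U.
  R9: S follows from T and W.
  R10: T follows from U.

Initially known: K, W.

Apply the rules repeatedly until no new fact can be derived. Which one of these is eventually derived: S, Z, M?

From W, R4 gives U.
From U, R10 gives T.
T and W hold, so S follows (R9).
Z would need Y, V, and S (R3), but Y is never established. M would need A (R1), but A is never established.

S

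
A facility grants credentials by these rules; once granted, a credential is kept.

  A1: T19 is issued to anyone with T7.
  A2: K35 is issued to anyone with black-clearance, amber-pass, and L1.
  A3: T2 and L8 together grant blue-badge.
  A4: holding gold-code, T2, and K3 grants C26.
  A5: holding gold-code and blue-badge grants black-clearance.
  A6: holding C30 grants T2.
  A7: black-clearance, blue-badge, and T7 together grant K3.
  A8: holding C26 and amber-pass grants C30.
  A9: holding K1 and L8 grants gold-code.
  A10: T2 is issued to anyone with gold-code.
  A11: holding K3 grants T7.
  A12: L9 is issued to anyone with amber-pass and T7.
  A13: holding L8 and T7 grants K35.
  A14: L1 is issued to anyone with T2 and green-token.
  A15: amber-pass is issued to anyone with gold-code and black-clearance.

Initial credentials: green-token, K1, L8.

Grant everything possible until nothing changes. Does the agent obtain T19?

No

T19 would need T7 (A1), but T7 is never granted.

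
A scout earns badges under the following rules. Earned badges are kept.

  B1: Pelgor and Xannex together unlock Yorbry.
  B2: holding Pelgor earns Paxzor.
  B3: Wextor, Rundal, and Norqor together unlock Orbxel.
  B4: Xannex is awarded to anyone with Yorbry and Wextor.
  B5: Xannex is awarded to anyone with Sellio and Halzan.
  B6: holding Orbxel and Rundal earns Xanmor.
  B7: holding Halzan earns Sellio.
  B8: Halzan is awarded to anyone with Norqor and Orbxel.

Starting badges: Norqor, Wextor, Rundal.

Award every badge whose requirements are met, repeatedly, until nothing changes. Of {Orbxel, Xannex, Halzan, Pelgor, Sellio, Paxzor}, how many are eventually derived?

4

With Wextor, Rundal, and Norqor, Orbxel is earned (B3).
With Norqor and Orbxel, Halzan is earned (B8).
With Halzan, Sellio is earned (B7).
With Sellio and Halzan, Xannex is earned (B5).
Orbxel: reached.
Xannex: reached.
Halzan: reached.
No rule produces Pelgor, and it is not given.
Sellio: reached.
Paxzor would need Pelgor (B2), but Pelgor is never earned.
Reached: Orbxel, Xannex, Halzan, and Sellio — 4 of the 6.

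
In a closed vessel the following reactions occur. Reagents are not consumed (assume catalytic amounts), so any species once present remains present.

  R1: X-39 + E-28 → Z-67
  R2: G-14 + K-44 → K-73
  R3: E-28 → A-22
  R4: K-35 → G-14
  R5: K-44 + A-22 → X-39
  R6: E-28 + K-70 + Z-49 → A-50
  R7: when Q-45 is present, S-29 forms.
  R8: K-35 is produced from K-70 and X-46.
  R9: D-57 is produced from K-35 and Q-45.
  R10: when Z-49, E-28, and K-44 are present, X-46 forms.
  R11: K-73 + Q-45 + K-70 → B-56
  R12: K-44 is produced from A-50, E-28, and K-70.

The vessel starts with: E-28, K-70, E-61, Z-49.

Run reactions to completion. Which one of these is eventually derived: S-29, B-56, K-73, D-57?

K-73

E-28, K-70, and Z-49 present → A-50 forms (R6).
A-50, E-28, and K-70 present → K-44 forms (R12).
Z-49, E-28, and K-44 present → X-46 forms (R10).
K-70 and X-46 present → K-35 forms (R8).
K-35 present → G-14 forms (R4).
G-14 and K-44 present → K-73 forms (R2).
S-29 would need Q-45 (R7), but Q-45 never forms. B-56 would need K-73, Q-45, and K-70 (R11), but Q-45 never forms. D-57 would need K-35 and Q-45 (R9), but Q-45 never forms.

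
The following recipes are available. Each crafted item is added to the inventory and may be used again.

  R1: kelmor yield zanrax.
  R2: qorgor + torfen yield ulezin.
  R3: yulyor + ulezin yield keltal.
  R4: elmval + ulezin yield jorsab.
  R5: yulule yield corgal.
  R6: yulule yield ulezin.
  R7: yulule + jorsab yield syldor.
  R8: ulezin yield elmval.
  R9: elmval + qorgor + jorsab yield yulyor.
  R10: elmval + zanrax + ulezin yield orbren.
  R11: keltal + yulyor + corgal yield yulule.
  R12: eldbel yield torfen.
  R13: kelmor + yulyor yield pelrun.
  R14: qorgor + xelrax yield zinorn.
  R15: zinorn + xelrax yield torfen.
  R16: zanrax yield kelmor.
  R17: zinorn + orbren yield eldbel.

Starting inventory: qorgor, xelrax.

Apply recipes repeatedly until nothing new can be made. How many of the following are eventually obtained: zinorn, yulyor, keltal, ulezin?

qorgor + xelrax → zinorn (R14).
Using R15, zinorn and xelrax make torfen.
Using R2, qorgor and torfen make ulezin.
Using R8, ulezin makes elmval.
elmval + ulezin → jorsab (R4).
Using R9, elmval, qorgor, and jorsab make yulyor.
yulyor + ulezin → keltal (R3).
zinorn: reached.
yulyor: reached.
keltal: reached.
ulezin: reached.
All 4 are reached.

4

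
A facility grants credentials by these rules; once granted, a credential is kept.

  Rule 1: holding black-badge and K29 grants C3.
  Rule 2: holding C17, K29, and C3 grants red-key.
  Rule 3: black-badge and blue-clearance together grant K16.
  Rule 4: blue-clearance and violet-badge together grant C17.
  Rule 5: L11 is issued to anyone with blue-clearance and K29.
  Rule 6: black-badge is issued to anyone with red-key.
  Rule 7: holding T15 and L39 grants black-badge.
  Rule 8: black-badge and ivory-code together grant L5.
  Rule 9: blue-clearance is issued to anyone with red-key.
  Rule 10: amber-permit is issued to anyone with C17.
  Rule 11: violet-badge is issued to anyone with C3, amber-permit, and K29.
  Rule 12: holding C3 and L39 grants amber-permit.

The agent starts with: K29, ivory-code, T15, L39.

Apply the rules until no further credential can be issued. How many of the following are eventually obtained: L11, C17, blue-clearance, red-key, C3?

1

Holding T15 and L39 grants black-badge (Rule 7).
Holding black-badge and K29 grants C3 (Rule 1).
L11 would need blue-clearance and K29 (Rule 5), but blue-clearance is never granted.
C17 would need blue-clearance and violet-badge (Rule 4), but blue-clearance is never granted.
blue-clearance would need red-key (Rule 9), but red-key is never granted.
red-key would need C17, K29, and C3 (Rule 2), but C17 is never granted.
C3: reached.
Reached: C3 — 1 of the 5.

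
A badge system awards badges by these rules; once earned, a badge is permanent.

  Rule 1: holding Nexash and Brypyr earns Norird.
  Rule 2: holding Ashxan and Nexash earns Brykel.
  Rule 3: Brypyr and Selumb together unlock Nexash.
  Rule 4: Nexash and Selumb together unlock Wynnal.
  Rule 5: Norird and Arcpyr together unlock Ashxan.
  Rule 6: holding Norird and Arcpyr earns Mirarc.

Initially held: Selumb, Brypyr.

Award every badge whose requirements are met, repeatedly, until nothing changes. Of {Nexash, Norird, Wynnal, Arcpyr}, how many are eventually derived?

3

With Brypyr and Selumb, Nexash is earned (Rule 3).
With Nexash and Brypyr, Norird is earned (Rule 1).
With Nexash and Selumb, Wynnal is earned (Rule 4).
Nexash: reached.
Norird: reached.
Wynnal: reached.
No rule produces Arcpyr, and it is not given.
Reached: Nexash, Norird, and Wynnal — 3 of the 4.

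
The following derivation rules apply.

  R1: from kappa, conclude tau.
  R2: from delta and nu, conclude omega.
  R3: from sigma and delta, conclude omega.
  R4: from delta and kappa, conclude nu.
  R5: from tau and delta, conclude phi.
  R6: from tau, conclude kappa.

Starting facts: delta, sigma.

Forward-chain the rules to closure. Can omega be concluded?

Yes

From sigma and delta, R3 gives omega.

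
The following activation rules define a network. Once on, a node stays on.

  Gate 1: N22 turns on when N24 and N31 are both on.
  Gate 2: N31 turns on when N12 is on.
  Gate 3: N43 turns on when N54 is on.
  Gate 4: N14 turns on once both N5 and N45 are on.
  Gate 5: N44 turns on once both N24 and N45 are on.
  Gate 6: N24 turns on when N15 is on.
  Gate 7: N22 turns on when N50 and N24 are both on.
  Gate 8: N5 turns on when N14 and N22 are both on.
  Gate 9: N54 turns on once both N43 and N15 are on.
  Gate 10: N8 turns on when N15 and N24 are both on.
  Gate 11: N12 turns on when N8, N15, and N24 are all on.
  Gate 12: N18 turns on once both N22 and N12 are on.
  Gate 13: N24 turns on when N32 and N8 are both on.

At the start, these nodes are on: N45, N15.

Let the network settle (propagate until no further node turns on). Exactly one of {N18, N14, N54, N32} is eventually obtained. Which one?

N18

N15 is on, so N24 turns on (Gate 6).
Gate 10: N15 and N24 on → N8 on.
N8, N15, and N24 are on, so N12 turns on (Gate 11).
Gate 2: N12 on → N31 on.
Gate 1: N24 and N31 on → N22 on.
Gate 12: N22 and N12 on → N18 on.
No rule produces N32, and it is not given. N14 would need N5 and N45 (Gate 4), but N5 never turns on. N54 would need N43 and N15 (Gate 9), but N43 never turns on.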